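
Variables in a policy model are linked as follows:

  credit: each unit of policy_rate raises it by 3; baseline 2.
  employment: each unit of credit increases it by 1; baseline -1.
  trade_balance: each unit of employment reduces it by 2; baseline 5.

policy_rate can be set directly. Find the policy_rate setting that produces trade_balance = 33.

Substituting into the employment equation gives employment = 3*policy_rate + 1.
So trade_balance = -6*policy_rate + 3.
Solve -6*policy_rate + 3 = 33: policy_rate = (33 - 3) / -6 = -5.

policy_rate = -5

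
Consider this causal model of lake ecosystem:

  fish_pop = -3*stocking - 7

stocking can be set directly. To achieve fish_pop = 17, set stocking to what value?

stocking = -8

Solve -3*stocking - 7 = 17: stocking = (17 + 7) / -3 = -8.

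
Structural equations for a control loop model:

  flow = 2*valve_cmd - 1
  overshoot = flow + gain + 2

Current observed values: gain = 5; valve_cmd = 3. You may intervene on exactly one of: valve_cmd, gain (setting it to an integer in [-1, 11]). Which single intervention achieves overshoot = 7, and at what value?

Intervening on valve_cmd: overshoot = 2*valve_cmd + 6. Reaching 7 requires valve_cmd = 1/2, not an integer.
Intervening on gain: with other inputs at their observed values, overshoot = gain + 7. Solving for 7 gives gain = 0, within [-1, 11].

set gain = 0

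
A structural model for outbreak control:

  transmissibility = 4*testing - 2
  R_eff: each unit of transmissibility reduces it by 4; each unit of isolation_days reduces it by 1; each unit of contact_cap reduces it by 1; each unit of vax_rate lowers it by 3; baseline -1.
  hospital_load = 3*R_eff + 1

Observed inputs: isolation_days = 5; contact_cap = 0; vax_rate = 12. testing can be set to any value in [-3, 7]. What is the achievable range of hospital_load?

Substituting into the R_eff equation gives R_eff = -16*testing - 34.
hospital_load becomes -48*testing - 101.
Linear in testing, so extremes are at the endpoints: testing = -3 gives hospital_load = 43; testing = 7 gives hospital_load = -437.

-437 to 43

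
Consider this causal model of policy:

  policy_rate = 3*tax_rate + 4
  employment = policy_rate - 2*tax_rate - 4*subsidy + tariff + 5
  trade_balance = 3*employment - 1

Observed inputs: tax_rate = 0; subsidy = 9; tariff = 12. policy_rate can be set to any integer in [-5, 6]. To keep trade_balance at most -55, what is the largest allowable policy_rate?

policy_rate = 1

Intervening on policy_rate fixes its value directly, overriding its dependence on tax_rate.
Substituting into the employment equation gives employment = policy_rate - 19.
Substituting into the trade_balance equation gives trade_balance = 3*policy_rate - 58.
Require 3*policy_rate - 58 ≤ -55, so policy_rate ≤ 1.
The largest integer in [-5, 6] satisfying this is 1.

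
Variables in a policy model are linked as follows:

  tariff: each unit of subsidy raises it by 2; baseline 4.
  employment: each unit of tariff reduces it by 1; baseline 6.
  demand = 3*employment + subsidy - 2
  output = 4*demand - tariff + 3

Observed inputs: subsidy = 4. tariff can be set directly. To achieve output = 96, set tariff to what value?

tariff = -1

Intervening on tariff fixes its value directly, overriding its dependence on subsidy.
Substituting into the demand equation gives demand = -3*tariff + 20.
Substituting into the output equation gives output = -13*tariff + 83.
Solve -13*tariff + 83 = 96: tariff = (96 - 83) / -13 = -1.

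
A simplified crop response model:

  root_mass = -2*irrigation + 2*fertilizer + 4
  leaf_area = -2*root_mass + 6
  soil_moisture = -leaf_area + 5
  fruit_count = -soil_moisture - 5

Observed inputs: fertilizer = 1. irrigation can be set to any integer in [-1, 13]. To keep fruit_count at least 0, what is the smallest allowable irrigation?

irrigation = 4

Substituting into the root_mass equation gives root_mass = -2*irrigation + 6.
Substituting into the leaf_area equation gives leaf_area = 4*irrigation - 6.
So soil_moisture = -4*irrigation + 11.
So fruit_count = 4*irrigation - 16.
Require 4*irrigation - 16 ≥ 0, so irrigation ≥ 4.
The smallest integer in [-1, 13] satisfying this is 4.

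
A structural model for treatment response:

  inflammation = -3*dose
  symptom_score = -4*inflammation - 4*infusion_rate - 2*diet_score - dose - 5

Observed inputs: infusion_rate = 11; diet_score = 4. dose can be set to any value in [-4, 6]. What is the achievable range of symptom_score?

Substituting into the symptom_score equation gives symptom_score = 11*dose - 57.
Linear in dose, so extremes are at the endpoints: dose = -4 gives symptom_score = -101; dose = 6 gives symptom_score = 9.

-101 to 9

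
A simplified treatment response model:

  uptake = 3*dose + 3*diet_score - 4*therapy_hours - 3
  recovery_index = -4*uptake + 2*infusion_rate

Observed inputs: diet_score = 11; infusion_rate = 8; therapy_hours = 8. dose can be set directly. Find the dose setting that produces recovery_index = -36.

Substituting into the uptake equation gives uptake = 3*dose - 2.
recovery_index becomes -12*dose + 24.
Solve -12*dose + 24 = -36: dose = (-36 - 24) / -12 = 5.

dose = 5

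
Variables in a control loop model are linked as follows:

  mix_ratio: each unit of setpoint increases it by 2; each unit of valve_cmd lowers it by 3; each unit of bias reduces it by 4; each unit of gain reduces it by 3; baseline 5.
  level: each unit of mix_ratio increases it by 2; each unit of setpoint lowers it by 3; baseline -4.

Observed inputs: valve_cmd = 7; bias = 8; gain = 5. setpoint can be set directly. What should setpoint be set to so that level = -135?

Substituting into the mix_ratio equation gives mix_ratio = 2*setpoint - 63.
Substituting into the level equation gives level = setpoint - 130.
Solve setpoint - 130 = -135: setpoint = (-135 + 130) / 1 = -5.

setpoint = -5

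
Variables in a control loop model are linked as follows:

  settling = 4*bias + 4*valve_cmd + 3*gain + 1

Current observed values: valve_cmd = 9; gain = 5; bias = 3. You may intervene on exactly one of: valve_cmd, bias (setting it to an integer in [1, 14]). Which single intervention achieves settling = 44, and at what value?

Intervening on valve_cmd: with other inputs at their observed values, settling = 4*valve_cmd + 28. Solving for 44 gives valve_cmd = 4, within [1, 14].
Intervening on bias: settling = 4*bias + 52. Reaching 44 requires bias = -2, outside [1, 14].

set valve_cmd = 4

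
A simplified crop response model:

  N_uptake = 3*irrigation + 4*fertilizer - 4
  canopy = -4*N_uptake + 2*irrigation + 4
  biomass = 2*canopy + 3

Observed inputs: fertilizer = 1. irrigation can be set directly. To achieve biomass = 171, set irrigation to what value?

irrigation = -8

Substituting into the N_uptake equation gives N_uptake = 3*irrigation.
This gives canopy = -10*irrigation + 4.
This gives biomass = -20*irrigation + 11.
Solve -20*irrigation + 11 = 171: irrigation = (171 - 11) / -20 = -8.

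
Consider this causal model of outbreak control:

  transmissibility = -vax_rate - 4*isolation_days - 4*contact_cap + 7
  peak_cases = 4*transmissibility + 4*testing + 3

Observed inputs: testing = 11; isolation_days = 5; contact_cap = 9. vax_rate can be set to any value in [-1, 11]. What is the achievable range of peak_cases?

-193 to -145

Substituting into the transmissibility equation gives transmissibility = -vax_rate - 49.
This gives peak_cases = -4*vax_rate - 149.
Linear in vax_rate, so extremes are at the endpoints: vax_rate = -1 gives peak_cases = -145; vax_rate = 11 gives peak_cases = -193.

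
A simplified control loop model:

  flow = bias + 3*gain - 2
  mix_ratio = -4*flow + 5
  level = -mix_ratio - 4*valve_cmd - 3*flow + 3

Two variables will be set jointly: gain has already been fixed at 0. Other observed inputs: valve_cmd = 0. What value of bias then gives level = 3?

With gain held at 0:
Substituting into the flow equation gives flow = bias - 2.
Substituting into the mix_ratio equation gives mix_ratio = -4*bias + 13.
level becomes bias - 4.
Solve bias - 4 = 3: bias = (3 + 4) / 1 = 7.

bias = 7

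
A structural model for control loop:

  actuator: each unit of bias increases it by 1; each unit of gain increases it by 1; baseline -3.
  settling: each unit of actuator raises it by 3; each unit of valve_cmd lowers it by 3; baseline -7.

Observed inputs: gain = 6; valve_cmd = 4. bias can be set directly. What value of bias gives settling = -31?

Substituting into the actuator equation gives actuator = bias + 3.
settling becomes 3*bias - 10.
Solve 3*bias - 10 = -31: bias = (-31 + 10) / 3 = -7.

bias = -7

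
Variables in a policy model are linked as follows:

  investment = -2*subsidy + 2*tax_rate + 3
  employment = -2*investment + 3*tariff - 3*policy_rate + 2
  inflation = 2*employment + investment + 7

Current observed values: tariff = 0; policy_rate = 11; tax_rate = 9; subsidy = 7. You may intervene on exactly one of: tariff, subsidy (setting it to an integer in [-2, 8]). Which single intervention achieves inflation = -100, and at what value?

set subsidy = 3

Intervening on tariff: inflation = 6*tariff - 76. Reaching -100 requires tariff = -4, outside [-2, 8].
Intervening on subsidy: with other inputs at their observed values, inflation = 6*subsidy - 118. Solving for -100 gives subsidy = 3, within [-2, 8].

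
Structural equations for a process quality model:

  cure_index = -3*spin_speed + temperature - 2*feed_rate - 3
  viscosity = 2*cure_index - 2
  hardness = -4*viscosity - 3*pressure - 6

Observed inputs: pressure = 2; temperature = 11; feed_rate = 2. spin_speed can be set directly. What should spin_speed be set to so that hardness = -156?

spin_speed = -5

Substituting into the cure_index equation gives cure_index = -3*spin_speed + 4.
This gives viscosity = -6*spin_speed + 6.
Substituting into the hardness equation gives hardness = 24*spin_speed - 36.
Solve 24*spin_speed - 36 = -156: spin_speed = (-156 + 36) / 24 = -5.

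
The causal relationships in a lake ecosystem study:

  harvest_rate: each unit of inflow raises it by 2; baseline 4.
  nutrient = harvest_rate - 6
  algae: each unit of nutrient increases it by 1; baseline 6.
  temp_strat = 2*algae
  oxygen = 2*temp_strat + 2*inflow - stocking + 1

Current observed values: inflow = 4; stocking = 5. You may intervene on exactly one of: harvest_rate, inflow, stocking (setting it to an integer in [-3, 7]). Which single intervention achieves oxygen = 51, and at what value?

Intervening on harvest_rate: oxygen = 4*harvest_rate + 4. Reaching 51 requires harvest_rate = 47/4, not an integer.
Intervening on inflow: oxygen = 10*inflow + 12. Reaching 51 requires inflow = 39/10, not an integer.
Intervening on stocking: with other inputs at their observed values, oxygen = -stocking + 57. Solving for 51 gives stocking = 6, within [-3, 7].

set stocking = 6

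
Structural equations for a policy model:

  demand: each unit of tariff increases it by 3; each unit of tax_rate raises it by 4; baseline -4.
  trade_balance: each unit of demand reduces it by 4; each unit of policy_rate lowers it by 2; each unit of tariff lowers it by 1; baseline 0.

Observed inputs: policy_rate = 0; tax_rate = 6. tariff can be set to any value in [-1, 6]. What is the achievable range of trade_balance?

-158 to -67

Substituting into the demand equation gives demand = 3*tariff + 20.
Substituting into the trade_balance equation gives trade_balance = -13*tariff - 80.
Linear in tariff, so extremes are at the endpoints: tariff = -1 gives trade_balance = -67; tariff = 6 gives trade_balance = -158.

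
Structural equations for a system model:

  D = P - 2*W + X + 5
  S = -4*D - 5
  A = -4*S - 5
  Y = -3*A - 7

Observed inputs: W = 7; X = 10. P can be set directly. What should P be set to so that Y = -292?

P = 4

Substituting into the D equation gives D = P + 1.
Substituting into the S equation gives S = -4*P - 9.
This gives A = 16*P + 31.
Substituting into the Y equation gives Y = -48*P - 100.
Solve -48*P - 100 = -292: P = (-292 + 100) / -48 = 4.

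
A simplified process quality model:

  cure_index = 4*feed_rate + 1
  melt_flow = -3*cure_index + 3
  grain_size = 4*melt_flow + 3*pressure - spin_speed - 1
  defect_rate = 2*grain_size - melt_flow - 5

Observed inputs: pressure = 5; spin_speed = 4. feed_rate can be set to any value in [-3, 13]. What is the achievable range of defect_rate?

-1077 to 267

Substituting into the melt_flow equation gives melt_flow = -12*feed_rate.
Substituting into the grain_size equation gives grain_size = -48*feed_rate + 10.
This gives defect_rate = -84*feed_rate + 15.
Linear in feed_rate, so extremes are at the endpoints: feed_rate = -3 gives defect_rate = 267; feed_rate = 13 gives defect_rate = -1077.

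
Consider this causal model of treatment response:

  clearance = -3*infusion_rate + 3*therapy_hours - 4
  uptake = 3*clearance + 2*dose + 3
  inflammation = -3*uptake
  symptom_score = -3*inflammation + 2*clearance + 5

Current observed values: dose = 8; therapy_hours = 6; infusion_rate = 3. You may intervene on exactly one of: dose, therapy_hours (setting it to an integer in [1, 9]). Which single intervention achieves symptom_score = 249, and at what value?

Intervening on dose: with other inputs at their observed values, symptom_score = 18*dose + 177. Solving for 249 gives dose = 4, within [1, 9].
Intervening on therapy_hours: symptom_score = 87*therapy_hours - 201. Reaching 249 requires therapy_hours = 150/29, not an integer.

set dose = 4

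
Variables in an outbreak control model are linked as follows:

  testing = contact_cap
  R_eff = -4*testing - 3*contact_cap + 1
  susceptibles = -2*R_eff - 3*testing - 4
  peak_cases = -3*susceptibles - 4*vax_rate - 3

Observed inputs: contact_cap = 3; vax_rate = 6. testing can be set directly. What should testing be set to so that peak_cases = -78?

Intervening on testing fixes its value directly, overriding its dependence on contact_cap.
Substituting into the R_eff equation gives R_eff = -4*testing - 8.
susceptibles becomes 5*testing + 12.
Substituting into the peak_cases equation gives peak_cases = -15*testing - 63.
Solve -15*testing - 63 = -78: testing = (-78 + 63) / -15 = 1.

testing = 1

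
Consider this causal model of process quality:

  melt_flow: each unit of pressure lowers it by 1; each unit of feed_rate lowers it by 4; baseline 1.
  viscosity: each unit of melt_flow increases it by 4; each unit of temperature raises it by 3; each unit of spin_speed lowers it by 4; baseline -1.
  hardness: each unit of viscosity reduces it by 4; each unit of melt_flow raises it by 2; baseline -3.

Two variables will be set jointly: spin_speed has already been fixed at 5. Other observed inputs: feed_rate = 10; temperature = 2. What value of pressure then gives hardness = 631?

pressure = 2

With spin_speed held at 5:
Substituting into the melt_flow equation gives melt_flow = -pressure - 39.
So viscosity = -4*pressure - 171.
This gives hardness = 14*pressure + 603.
Solve 14*pressure + 603 = 631: pressure = (631 - 603) / 14 = 2.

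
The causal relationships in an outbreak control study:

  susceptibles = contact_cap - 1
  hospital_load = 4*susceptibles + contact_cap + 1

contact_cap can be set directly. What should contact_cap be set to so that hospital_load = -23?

Substituting into the hospital_load equation gives hospital_load = 5*contact_cap - 3.
Solve 5*contact_cap - 3 = -23: contact_cap = (-23 + 3) / 5 = -4.

contact_cap = -4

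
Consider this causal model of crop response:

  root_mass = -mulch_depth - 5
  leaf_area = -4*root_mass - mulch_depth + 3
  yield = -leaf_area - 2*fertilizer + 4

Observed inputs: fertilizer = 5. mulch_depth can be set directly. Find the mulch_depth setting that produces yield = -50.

Substituting into the leaf_area equation gives leaf_area = 3*mulch_depth + 23.
Substituting into the yield equation gives yield = -3*mulch_depth - 29.
Solve -3*mulch_depth - 29 = -50: mulch_depth = (-50 + 29) / -3 = 7.

mulch_depth = 7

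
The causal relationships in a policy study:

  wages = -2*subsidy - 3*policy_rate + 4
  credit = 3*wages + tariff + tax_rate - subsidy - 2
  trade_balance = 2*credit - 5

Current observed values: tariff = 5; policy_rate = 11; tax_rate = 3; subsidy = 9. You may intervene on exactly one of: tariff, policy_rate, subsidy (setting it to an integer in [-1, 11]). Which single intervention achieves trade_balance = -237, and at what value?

set subsidy = 5

Intervening on tariff: trade_balance = 2*tariff - 303. Reaching -237 requires tariff = 33, outside [-1, 11].
Intervening on policy_rate: trade_balance = -18*policy_rate - 95. Reaching -237 requires policy_rate = 71/9, not an integer.
Intervening on subsidy: with other inputs at their observed values, trade_balance = -14*subsidy - 167. Solving for -237 gives subsidy = 5, within [-1, 11].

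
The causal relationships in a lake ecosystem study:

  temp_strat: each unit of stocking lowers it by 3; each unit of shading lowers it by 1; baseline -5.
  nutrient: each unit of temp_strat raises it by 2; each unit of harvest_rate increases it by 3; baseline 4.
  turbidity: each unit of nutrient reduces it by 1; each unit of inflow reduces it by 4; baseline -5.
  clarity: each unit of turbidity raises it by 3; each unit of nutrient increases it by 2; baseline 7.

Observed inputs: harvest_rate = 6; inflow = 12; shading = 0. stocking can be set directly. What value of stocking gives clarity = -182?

stocking = -3

Substituting into the temp_strat equation gives temp_strat = -3*stocking - 5.
So nutrient = -6*stocking + 12.
This gives turbidity = 6*stocking - 65.
Substituting into the clarity equation gives clarity = 6*stocking - 164.
Solve 6*stocking - 164 = -182: stocking = (-182 + 164) / 6 = -3.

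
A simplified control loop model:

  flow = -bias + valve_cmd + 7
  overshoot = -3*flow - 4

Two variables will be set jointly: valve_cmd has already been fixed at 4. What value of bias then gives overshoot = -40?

With valve_cmd held at 4:
Substituting into the flow equation gives flow = -bias + 11.
Substituting into the overshoot equation gives overshoot = 3*bias - 37.
Solve 3*bias - 37 = -40: bias = (-40 + 37) / 3 = -1.

bias = -1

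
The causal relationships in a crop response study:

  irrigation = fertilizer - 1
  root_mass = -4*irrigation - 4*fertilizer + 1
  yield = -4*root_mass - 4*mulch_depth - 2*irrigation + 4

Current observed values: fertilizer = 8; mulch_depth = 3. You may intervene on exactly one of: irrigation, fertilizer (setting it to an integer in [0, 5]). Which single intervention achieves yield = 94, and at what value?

set fertilizer = 4

Intervening on irrigation: yield = 14*irrigation + 116. Reaching 94 requires irrigation = -11/7, not an integer.
Intervening on fertilizer: with other inputs at their observed values, yield = 30*fertilizer - 26. Solving for 94 gives fertilizer = 4, within [0, 5].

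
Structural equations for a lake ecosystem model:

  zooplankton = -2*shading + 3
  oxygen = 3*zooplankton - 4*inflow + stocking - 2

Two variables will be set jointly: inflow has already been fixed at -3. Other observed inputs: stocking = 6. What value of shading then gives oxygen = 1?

shading = 4

With inflow held at -3:
Substituting into the oxygen equation gives oxygen = -6*shading + 25.
Solve -6*shading + 25 = 1: shading = (1 - 25) / -6 = 4.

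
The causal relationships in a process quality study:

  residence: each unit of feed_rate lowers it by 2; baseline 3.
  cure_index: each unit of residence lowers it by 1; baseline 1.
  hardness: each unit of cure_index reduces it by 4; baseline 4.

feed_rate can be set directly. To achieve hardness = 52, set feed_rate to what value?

Substituting into the cure_index equation gives cure_index = 2*feed_rate - 2.
Substituting into the hardness equation gives hardness = -8*feed_rate + 12.
Solve -8*feed_rate + 12 = 52: feed_rate = (52 - 12) / -8 = -5.

feed_rate = -5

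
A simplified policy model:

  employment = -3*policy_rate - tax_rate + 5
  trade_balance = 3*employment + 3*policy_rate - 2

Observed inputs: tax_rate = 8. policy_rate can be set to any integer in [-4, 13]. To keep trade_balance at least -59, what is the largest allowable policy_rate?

Substituting into the employment equation gives employment = -3*policy_rate - 3.
Substituting into the trade_balance equation gives trade_balance = -6*policy_rate - 11.
Require -6*policy_rate - 11 ≥ -59, so policy_rate ≤ 8.
The largest integer in [-4, 13] satisfying this is 8.

policy_rate = 8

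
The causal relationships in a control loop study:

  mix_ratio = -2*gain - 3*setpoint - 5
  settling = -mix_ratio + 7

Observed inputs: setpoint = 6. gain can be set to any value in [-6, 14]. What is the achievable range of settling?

18 to 58

Substituting into the mix_ratio equation gives mix_ratio = -2*gain - 23.
This gives settling = 2*gain + 30.
Linear in gain, so extremes are at the endpoints: gain = -6 gives settling = 18; gain = 14 gives settling = 58.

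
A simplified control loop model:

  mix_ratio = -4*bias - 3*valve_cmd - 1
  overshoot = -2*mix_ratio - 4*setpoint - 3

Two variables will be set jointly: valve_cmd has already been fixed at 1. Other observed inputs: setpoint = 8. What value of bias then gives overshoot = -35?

With valve_cmd held at 1:
Substituting into the mix_ratio equation gives mix_ratio = -4*bias - 4.
Substituting into the overshoot equation gives overshoot = 8*bias - 27.
Solve 8*bias - 27 = -35: bias = (-35 + 27) / 8 = -1.

bias = -1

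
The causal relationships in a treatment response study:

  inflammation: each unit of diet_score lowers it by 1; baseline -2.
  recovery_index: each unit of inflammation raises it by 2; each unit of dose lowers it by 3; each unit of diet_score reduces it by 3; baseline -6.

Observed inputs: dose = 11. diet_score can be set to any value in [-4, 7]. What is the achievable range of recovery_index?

Substituting into the recovery_index equation gives recovery_index = -5*diet_score - 43.
Linear in diet_score, so extremes are at the endpoints: diet_score = -4 gives recovery_index = -23; diet_score = 7 gives recovery_index = -78.

-78 to -23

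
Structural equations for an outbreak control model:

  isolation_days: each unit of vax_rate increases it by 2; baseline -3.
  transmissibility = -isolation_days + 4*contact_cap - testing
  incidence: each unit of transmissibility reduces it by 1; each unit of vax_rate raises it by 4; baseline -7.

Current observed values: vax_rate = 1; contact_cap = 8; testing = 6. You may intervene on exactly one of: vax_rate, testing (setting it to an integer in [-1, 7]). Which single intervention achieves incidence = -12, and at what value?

Intervening on vax_rate: with other inputs at their observed values, incidence = 6*vax_rate - 36. Solving for -12 gives vax_rate = 4, within [-1, 7].
Intervening on testing: incidence = testing - 36. Reaching -12 requires testing = 24, outside [-1, 7].

set vax_rate = 4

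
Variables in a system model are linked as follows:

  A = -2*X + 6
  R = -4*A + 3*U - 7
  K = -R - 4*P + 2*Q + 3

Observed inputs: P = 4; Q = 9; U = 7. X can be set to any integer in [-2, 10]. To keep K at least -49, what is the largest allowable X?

Substituting into the R equation gives R = 8*X - 10.
Substituting into the K equation gives K = -8*X + 15.
Require -8*X + 15 ≥ -49, so X ≤ 8.
The largest integer in [-2, 10] satisfying this is 8.

X = 8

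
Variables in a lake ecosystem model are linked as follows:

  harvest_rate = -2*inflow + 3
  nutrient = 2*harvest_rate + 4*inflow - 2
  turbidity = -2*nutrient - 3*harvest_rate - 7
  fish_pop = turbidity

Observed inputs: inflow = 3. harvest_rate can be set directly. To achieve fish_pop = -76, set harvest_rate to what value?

harvest_rate = 7

Intervening on harvest_rate fixes its value directly, overriding its dependence on inflow.
Substituting into the nutrient equation gives nutrient = 2*harvest_rate + 10.
Substituting into the turbidity equation gives turbidity = -7*harvest_rate - 27.
Substituting into the fish_pop equation gives fish_pop = -7*harvest_rate - 27.
Solve -7*harvest_rate - 27 = -76: harvest_rate = (-76 + 27) / -7 = 7.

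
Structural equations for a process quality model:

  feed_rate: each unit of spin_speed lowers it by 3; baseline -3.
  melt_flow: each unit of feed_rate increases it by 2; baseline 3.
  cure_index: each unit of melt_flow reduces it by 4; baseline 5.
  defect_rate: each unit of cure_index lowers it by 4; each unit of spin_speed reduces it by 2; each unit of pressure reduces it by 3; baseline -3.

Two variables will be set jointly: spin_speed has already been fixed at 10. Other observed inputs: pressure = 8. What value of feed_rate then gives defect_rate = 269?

With spin_speed held at 10:
Intervening on feed_rate fixes its value directly, overriding its dependence on spin_speed.
Substituting into the cure_index equation gives cure_index = -8*feed_rate - 7.
So defect_rate = 32*feed_rate - 19.
Solve 32*feed_rate - 19 = 269: feed_rate = (269 + 19) / 32 = 9.

feed_rate = 9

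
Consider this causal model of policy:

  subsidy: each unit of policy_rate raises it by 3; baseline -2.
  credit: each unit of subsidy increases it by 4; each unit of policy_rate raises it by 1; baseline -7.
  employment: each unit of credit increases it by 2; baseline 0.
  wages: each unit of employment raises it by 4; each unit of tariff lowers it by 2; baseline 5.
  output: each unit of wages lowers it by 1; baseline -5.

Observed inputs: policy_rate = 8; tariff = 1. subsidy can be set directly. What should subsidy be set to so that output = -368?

Intervening on subsidy fixes its value directly, overriding its dependence on policy_rate.
Substituting into the credit equation gives credit = 4*subsidy + 1.
Substituting into the employment equation gives employment = 8*subsidy + 2.
Substituting into the wages equation gives wages = 32*subsidy + 11.
output becomes -32*subsidy - 16.
Solve -32*subsidy - 16 = -368: subsidy = (-368 + 16) / -32 = 11.

subsidy = 11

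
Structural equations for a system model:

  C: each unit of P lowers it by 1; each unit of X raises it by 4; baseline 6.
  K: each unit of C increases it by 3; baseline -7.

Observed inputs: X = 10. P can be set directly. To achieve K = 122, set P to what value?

P = 3

Substituting into the C equation gives C = -P + 46.
Substituting into the K equation gives K = -3*P + 131.
Solve -3*P + 131 = 122: P = (122 - 131) / -3 = 3.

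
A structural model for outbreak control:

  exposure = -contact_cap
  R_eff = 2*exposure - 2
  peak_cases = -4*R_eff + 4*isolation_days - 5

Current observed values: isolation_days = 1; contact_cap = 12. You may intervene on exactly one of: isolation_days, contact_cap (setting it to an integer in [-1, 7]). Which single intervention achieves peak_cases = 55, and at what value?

Intervening on isolation_days: peak_cases = 4*isolation_days + 99. Reaching 55 requires isolation_days = -11, outside [-1, 7].
Intervening on contact_cap: with other inputs at their observed values, peak_cases = 8*contact_cap + 7. Solving for 55 gives contact_cap = 6, within [-1, 7].

set contact_cap = 6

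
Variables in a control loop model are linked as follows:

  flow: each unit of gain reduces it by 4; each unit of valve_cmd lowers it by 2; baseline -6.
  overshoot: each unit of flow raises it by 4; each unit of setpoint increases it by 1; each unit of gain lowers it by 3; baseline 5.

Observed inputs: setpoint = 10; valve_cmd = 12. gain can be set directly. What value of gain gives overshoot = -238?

Substituting into the flow equation gives flow = -4*gain - 30.
So overshoot = -19*gain - 105.
Solve -19*gain - 105 = -238: gain = (-238 + 105) / -19 = 7.

gain = 7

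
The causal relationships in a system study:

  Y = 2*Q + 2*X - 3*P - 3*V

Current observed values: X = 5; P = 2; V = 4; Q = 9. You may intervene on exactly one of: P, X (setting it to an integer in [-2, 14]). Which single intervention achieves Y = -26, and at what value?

set P = 14

Intervening on P: with other inputs at their observed values, Y = -3*P + 16. Solving for -26 gives P = 14, within [-2, 14].
Intervening on X: Y = 2*X. Reaching -26 requires X = -13, outside [-2, 14].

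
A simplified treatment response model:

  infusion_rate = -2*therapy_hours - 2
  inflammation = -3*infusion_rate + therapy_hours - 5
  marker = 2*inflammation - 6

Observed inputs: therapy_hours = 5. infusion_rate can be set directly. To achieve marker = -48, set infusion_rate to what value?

infusion_rate = 7

Intervening on infusion_rate fixes its value directly, overriding its dependence on therapy_hours.
Substituting into the inflammation equation gives inflammation = -3*infusion_rate.
Substituting into the marker equation gives marker = -6*infusion_rate - 6.
Solve -6*infusion_rate - 6 = -48: infusion_rate = (-48 + 6) / -6 = 7.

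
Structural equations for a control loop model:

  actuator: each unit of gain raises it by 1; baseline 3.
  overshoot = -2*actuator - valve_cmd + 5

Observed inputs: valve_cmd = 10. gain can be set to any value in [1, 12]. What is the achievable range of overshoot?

-35 to -13

Substituting into the overshoot equation gives overshoot = -2*gain - 11.
Linear in gain, so extremes are at the endpoints: gain = 1 gives overshoot = -13; gain = 12 gives overshoot = -35.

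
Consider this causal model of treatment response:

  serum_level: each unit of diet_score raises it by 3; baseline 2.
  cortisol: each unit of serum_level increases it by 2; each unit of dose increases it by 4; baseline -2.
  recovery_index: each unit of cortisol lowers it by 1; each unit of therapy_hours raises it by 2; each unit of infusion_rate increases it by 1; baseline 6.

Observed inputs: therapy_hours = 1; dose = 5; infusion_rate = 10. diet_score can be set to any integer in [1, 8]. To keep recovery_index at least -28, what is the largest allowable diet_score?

Substituting into the cortisol equation gives cortisol = 6*diet_score + 22.
Substituting into the recovery_index equation gives recovery_index = -6*diet_score - 4.
Require -6*diet_score - 4 ≥ -28, so diet_score ≤ 4.
The largest integer in [1, 8] satisfying this is 4.

diet_score = 4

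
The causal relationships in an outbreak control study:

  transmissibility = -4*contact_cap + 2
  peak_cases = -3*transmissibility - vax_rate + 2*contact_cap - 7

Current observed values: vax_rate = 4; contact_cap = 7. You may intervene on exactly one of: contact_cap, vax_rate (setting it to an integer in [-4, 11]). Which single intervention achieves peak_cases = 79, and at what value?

set vax_rate = 6

Intervening on contact_cap: peak_cases = 14*contact_cap - 17. Reaching 79 requires contact_cap = 48/7, not an integer.
Intervening on vax_rate: with other inputs at their observed values, peak_cases = -vax_rate + 85. Solving for 79 gives vax_rate = 6, within [-4, 11].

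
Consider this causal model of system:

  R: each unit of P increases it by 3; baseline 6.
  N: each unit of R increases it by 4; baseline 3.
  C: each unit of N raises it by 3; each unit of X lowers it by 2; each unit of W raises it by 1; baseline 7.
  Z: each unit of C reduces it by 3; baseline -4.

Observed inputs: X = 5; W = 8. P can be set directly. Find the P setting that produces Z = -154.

Substituting into the N equation gives N = 12*P + 27.
This gives C = 36*P + 86.
This gives Z = -108*P - 262.
Solve -108*P - 262 = -154: P = (-154 + 262) / -108 = -1.

P = -1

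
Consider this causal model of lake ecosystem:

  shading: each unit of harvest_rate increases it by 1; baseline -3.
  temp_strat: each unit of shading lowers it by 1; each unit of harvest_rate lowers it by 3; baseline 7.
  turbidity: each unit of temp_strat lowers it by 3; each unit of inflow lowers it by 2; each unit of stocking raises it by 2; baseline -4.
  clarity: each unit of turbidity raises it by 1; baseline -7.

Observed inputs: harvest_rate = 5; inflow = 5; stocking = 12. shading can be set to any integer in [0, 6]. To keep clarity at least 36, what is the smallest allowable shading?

shading = 3

Intervening on shading fixes its value directly, overriding its dependence on harvest_rate.
Substituting into the temp_strat equation gives temp_strat = -shading - 8.
Substituting into the turbidity equation gives turbidity = 3*shading + 34.
clarity becomes 3*shading + 27.
Require 3*shading + 27 ≥ 36, so shading ≥ 3.
The smallest integer in [0, 6] satisfying this is 3.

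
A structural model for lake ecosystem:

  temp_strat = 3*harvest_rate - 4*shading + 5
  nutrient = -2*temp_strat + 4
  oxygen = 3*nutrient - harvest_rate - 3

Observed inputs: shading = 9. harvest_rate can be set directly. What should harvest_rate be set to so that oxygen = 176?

Substituting into the temp_strat equation gives temp_strat = 3*harvest_rate - 31.
Substituting into the nutrient equation gives nutrient = -6*harvest_rate + 66.
Substituting into the oxygen equation gives oxygen = -19*harvest_rate + 195.
Solve -19*harvest_rate + 195 = 176: harvest_rate = (176 - 195) / -19 = 1.

harvest_rate = 1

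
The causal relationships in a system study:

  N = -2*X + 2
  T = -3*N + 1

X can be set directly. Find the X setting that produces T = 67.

X = 12

Substituting into the T equation gives T = 6*X - 5.
Solve 6*X - 5 = 67: X = (67 + 5) / 6 = 12.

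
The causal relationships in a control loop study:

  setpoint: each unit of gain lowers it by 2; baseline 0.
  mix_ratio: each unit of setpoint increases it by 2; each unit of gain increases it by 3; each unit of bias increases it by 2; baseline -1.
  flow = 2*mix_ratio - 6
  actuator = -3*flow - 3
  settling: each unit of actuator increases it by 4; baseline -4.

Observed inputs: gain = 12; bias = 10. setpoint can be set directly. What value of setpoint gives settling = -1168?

Intervening on setpoint fixes its value directly, overriding its dependence on gain.
Substituting into the mix_ratio equation gives mix_ratio = 2*setpoint + 55.
Substituting into the flow equation gives flow = 4*setpoint + 104.
Substituting into the actuator equation gives actuator = -12*setpoint - 315.
This gives settling = -48*setpoint - 1264.
Solve -48*setpoint - 1264 = -1168: setpoint = (-1168 + 1264) / -48 = -2.

setpoint = -2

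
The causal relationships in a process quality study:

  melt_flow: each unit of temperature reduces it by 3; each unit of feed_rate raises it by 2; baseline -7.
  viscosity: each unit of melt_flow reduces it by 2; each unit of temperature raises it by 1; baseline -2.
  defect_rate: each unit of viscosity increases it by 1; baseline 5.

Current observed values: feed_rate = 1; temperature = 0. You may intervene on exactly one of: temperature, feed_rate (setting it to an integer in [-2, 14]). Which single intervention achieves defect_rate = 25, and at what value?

set feed_rate = -2

Intervening on temperature: defect_rate = 7*temperature + 13. Reaching 25 requires temperature = 12/7, not an integer.
Intervening on feed_rate: with other inputs at their observed values, defect_rate = -4*feed_rate + 17. Solving for 25 gives feed_rate = -2, within [-2, 14].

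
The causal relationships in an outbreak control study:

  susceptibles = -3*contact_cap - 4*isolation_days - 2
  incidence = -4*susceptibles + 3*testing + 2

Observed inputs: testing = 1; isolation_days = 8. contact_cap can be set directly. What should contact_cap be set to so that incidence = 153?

Substituting into the susceptibles equation gives susceptibles = -3*contact_cap - 34.
Substituting into the incidence equation gives incidence = 12*contact_cap + 141.
Solve 12*contact_cap + 141 = 153: contact_cap = (153 - 141) / 12 = 1.

contact_cap = 1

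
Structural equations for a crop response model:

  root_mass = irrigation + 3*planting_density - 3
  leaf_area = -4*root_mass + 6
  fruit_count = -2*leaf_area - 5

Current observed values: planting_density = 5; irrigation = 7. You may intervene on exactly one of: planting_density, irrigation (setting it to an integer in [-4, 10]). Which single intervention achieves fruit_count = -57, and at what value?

set planting_density = -3

Intervening on planting_density: with other inputs at their observed values, fruit_count = 24*planting_density + 15. Solving for -57 gives planting_density = -3, within [-4, 10].
Intervening on irrigation: fruit_count = 8*irrigation + 79. Reaching -57 requires irrigation = -17, outside [-4, 10].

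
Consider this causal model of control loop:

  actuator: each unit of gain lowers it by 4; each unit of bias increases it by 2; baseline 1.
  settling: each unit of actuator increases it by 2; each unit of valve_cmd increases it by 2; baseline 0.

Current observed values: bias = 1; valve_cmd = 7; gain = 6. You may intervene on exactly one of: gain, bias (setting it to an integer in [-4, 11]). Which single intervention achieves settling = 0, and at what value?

set bias = 8

Intervening on gain: settling = -8*gain + 20. Reaching 0 requires gain = 5/2, not an integer.
Intervening on bias: with other inputs at their observed values, settling = 4*bias - 32. Solving for 0 gives bias = 8, within [-4, 11].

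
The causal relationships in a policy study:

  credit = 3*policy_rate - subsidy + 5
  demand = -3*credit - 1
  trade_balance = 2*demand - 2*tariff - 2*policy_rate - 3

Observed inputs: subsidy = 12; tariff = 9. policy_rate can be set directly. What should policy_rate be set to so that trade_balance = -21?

policy_rate = 2

Substituting into the credit equation gives credit = 3*policy_rate - 7.
Substituting into the demand equation gives demand = -9*policy_rate + 20.
Substituting into the trade_balance equation gives trade_balance = -20*policy_rate + 19.
Solve -20*policy_rate + 19 = -21: policy_rate = (-21 - 19) / -20 = 2.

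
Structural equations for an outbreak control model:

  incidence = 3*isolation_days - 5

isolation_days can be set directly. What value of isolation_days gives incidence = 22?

isolation_days = 9

Solve 3*isolation_days - 5 = 22: isolation_days = (22 + 5) / 3 = 9.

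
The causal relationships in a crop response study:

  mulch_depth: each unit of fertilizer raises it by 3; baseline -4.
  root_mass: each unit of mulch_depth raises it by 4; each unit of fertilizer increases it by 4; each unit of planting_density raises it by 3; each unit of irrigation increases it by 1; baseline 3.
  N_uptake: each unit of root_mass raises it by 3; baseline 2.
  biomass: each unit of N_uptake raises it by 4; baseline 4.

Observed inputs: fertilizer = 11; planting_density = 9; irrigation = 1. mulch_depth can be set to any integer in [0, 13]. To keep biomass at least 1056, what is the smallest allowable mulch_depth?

Intervening on mulch_depth fixes its value directly, overriding its dependence on fertilizer.
Substituting into the root_mass equation gives root_mass = 4*mulch_depth + 75.
This gives N_uptake = 12*mulch_depth + 227.
Substituting into the biomass equation gives biomass = 48*mulch_depth + 912.
Require 48*mulch_depth + 912 ≥ 1056, so mulch_depth ≥ 3.
The smallest integer in [0, 13] satisfying this is 3.

mulch_depth = 3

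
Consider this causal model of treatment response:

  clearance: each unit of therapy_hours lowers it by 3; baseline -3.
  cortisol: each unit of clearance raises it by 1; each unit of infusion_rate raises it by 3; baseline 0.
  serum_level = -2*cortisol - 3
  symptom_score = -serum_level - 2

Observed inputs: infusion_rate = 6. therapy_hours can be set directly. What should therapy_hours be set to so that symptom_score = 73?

Substituting into the cortisol equation gives cortisol = -3*therapy_hours + 15.
Substituting into the serum_level equation gives serum_level = 6*therapy_hours - 33.
Substituting into the symptom_score equation gives symptom_score = -6*therapy_hours + 31.
Solve -6*therapy_hours + 31 = 73: therapy_hours = (73 - 31) / -6 = -7.

therapy_hours = -7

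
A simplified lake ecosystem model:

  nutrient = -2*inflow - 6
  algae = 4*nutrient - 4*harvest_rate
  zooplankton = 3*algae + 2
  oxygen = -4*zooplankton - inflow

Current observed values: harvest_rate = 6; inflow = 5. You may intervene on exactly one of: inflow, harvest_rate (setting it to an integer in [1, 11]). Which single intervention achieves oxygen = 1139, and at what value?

Intervening on inflow: oxygen = 95*inflow + 568. Reaching 1139 requires inflow = 571/95, not an integer.
Intervening on harvest_rate: with other inputs at their observed values, oxygen = 48*harvest_rate + 755. Solving for 1139 gives harvest_rate = 8, within [1, 11].

set harvest_rate = 8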